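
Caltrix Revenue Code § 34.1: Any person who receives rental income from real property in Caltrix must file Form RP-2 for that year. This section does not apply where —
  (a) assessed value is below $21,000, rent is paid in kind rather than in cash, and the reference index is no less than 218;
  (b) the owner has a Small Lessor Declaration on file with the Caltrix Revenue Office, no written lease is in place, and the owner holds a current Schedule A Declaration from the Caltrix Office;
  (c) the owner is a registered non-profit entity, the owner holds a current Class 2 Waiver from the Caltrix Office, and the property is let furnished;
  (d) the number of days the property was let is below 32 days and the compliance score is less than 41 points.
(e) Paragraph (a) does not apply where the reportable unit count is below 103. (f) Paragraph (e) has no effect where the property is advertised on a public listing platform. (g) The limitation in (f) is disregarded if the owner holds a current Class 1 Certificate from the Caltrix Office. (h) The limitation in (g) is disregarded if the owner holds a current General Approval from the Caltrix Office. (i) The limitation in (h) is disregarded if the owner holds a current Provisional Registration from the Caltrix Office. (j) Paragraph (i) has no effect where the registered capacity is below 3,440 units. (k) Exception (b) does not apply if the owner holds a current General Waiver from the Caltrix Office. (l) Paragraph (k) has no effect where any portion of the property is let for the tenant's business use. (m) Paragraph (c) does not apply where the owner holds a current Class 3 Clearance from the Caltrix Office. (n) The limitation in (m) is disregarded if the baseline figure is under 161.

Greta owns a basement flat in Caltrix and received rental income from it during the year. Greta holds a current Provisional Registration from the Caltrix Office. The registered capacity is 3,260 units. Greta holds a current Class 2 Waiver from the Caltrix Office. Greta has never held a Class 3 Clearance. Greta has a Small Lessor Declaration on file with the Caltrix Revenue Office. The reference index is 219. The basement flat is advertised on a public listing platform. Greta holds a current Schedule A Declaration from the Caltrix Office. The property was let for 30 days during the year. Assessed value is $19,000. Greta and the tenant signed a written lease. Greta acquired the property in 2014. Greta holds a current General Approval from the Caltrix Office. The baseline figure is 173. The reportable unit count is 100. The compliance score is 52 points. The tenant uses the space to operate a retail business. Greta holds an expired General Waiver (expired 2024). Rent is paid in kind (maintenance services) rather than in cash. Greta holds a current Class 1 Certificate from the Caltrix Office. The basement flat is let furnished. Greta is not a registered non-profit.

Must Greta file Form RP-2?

No — exception (a) applies; Greta is not required to file Form RP-2.

Exception (a) is satisfied on its face — assessed value is $19,000, below the $21,000 limit; rent is paid in kind; the reference index is 219, meeting the 218 threshold. Applying paragraphs (e)–(j): (e) is engaged (the reportable unit count is 100, below the 103 limit), but is displaced by (f): (f) is engaged — the property is publicly advertised. (g) would limit (f) — a current Class 1 Certificate is held — but (h) sets (g) aside: (h) operates against (g): a current General Approval is held. (i) would limit (h) — a current Provisional Registration is held — but (j) sets (i) aside: (j) applies — the registered capacity is 3,260 units, below the 3,440 units limit. (a) remains available.
Exception (b) fails — a written lease is in place.
Exception (c) fails — Greta is not a registered non-profit.
Exception (d) does not apply: the compliance score is 52 points, not less than 41 points.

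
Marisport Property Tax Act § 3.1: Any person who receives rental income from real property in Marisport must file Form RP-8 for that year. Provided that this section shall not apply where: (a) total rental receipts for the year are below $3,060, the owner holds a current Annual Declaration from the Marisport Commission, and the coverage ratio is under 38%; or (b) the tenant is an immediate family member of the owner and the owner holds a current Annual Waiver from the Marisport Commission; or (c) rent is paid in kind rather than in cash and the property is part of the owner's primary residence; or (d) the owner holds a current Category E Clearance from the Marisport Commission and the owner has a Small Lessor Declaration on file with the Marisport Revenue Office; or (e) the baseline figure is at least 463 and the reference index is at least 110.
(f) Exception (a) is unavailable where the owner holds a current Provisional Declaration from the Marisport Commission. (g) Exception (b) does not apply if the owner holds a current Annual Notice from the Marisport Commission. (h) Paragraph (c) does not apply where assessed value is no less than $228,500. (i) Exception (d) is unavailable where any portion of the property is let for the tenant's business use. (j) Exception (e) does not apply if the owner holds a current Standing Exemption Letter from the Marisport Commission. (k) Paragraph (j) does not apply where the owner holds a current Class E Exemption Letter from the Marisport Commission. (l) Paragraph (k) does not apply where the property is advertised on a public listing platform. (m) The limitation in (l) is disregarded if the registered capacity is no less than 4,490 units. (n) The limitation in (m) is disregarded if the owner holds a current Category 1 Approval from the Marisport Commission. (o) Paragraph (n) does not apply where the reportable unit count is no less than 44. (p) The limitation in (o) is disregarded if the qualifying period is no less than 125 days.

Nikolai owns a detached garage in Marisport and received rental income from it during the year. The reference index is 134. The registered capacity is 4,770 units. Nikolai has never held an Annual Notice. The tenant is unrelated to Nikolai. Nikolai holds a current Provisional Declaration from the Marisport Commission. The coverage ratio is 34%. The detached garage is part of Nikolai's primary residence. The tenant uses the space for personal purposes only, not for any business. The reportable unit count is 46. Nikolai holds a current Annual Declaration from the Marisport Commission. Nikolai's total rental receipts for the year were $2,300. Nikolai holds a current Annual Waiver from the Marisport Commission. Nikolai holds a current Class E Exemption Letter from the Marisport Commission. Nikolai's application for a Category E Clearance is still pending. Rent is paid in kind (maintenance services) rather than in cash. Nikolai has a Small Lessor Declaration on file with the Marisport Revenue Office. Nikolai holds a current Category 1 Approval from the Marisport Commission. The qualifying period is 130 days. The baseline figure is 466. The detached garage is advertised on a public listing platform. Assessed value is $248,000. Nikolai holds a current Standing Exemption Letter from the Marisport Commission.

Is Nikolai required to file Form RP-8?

Yes — Nikolai must file Form RP-8.

Exception (a): total rental receipts for the year are $2,300, below the $3,060 limit; a current Annual Declaration is held; the coverage ratio is 34%, under the 38% limit — every condition holds. However, paragraph (f) must be considered: (f) operates against (a): a current Provisional Declaration is held. Exception (a) does not apply.
Exception (b) fails — the tenant is unrelated to the owner.
Exception (c)'s conditions are all satisfied: rent is paid in kind; the detached garage is part of the primary residence. Turning to paragraph (h): (h) operates against (c): assessed value is $248,000, meeting the $228,500 threshold. So (c) is unavailable.
Exception (d) requires that the owner holds a current Category E Clearance from the Marisport Commission; but there is no Category E Clearance in force, so (d) is unavailable.
Exception (e) is satisfied on its face — the baseline figure is 466, meeting the 463 threshold; the reference index is 134, meeting the 110 threshold. Turning to paragraphs (j)–(p): (j) operates — a current Standing Exemption Letter is held. (k) would limit (j) — a current Class E Exemption Letter is held — but (l) sets (k) aside: (l) is triggered — the property is publicly advertised. (m) applies (the registered capacity is 4,770 units, meeting the 4,490 units threshold), but yields to (n): (n) operates against (m): a current Category 1 Approval is held. (o) is engaged (the reportable unit count is 46, meeting the 44 threshold), but is itself disapplied by (p): (p) is engaged — the qualifying period is 130 days, meeting the 125 days threshold. (e) is therefore removed.
Every exception is unavailable, so the rule governs.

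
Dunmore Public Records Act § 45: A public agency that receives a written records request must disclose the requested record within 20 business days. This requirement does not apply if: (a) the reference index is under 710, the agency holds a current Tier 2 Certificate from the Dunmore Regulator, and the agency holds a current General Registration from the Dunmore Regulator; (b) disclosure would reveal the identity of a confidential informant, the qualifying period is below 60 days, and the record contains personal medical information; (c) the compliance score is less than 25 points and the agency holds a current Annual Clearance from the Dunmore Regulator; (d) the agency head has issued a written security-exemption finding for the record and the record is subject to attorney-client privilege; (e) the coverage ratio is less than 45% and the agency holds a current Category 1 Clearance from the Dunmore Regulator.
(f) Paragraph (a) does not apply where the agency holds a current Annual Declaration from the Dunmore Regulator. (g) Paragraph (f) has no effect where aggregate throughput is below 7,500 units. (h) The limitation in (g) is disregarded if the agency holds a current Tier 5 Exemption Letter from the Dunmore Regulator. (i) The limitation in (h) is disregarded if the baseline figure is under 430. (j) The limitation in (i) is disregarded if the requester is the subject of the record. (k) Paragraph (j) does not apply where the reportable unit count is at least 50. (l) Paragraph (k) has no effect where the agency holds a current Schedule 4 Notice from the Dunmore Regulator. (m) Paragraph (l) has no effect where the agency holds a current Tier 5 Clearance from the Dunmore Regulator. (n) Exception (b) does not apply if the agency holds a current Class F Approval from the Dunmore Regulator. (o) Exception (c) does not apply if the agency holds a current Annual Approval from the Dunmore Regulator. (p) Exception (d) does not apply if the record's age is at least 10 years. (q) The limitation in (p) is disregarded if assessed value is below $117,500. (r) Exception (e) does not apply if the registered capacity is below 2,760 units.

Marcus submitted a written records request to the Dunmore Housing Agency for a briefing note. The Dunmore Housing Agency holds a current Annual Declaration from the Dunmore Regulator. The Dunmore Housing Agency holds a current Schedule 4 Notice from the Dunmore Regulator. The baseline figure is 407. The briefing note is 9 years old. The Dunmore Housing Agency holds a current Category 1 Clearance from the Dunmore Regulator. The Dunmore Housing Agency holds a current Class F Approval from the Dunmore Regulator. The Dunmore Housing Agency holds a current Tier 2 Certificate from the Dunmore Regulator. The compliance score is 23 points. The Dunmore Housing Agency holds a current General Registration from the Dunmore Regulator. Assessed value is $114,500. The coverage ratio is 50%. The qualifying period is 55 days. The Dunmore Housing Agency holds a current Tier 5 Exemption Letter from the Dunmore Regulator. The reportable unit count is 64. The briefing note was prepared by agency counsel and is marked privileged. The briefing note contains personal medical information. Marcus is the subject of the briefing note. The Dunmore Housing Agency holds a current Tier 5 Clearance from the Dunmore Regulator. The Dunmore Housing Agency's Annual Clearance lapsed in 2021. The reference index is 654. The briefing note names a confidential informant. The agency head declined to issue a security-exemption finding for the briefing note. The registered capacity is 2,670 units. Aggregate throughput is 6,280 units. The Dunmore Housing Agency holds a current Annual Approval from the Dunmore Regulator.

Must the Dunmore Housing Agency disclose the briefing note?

Exception (a)'s conditions are all satisfied: the reference index is 654, under the 710 limit; a current Tier 2 Certificate is held; a current General Registration is held. Applying paragraphs (f)–(m): (f) applies (a current Annual Declaration is held), but is displaced by (g): (g) applies — aggregate throughput is 6,280 units, below the 7,500 units limit. (h) is engaged (a current Tier 5 Exemption Letter is held), but is itself disapplied by (i): (i) applies — the baseline figure is 407, under the 430 limit. (j) would limit (i) — Marcus is the subject of the briefing note — but (k) sets (j) aside: (k) operates against (j): the reportable unit count is 64, meeting the 50 threshold. (l) would limit (k) — a current Schedule 4 Notice is held — but (m) sets (l) aside: (m) applies — a current Tier 5 Clearance is held. So (a) applies.
Exception (b): the briefing note names a confidential informant; the qualifying period is 55 days, below the 60 days limit; the briefing note contains personal medical information — every condition holds. But: (n) operates against (b): a current Class F Approval is held. Exception (b) does not apply.
Exception (c) requires that the agency holds a current Annual Clearance from the Dunmore Regulator; but there is no Annual Clearance in force, so (c) is unavailable.
Exception (d) requires that the agency head has issued a written security-exemption finding for the record; but the agency head declined to issue a security-exemption finding, so (d) is unavailable.
Exception (e) does not apply: the coverage ratio is 50%, not less than 45%.

No — exception (a) applies; the Dunmore Housing Agency is not required to disclose the briefing note.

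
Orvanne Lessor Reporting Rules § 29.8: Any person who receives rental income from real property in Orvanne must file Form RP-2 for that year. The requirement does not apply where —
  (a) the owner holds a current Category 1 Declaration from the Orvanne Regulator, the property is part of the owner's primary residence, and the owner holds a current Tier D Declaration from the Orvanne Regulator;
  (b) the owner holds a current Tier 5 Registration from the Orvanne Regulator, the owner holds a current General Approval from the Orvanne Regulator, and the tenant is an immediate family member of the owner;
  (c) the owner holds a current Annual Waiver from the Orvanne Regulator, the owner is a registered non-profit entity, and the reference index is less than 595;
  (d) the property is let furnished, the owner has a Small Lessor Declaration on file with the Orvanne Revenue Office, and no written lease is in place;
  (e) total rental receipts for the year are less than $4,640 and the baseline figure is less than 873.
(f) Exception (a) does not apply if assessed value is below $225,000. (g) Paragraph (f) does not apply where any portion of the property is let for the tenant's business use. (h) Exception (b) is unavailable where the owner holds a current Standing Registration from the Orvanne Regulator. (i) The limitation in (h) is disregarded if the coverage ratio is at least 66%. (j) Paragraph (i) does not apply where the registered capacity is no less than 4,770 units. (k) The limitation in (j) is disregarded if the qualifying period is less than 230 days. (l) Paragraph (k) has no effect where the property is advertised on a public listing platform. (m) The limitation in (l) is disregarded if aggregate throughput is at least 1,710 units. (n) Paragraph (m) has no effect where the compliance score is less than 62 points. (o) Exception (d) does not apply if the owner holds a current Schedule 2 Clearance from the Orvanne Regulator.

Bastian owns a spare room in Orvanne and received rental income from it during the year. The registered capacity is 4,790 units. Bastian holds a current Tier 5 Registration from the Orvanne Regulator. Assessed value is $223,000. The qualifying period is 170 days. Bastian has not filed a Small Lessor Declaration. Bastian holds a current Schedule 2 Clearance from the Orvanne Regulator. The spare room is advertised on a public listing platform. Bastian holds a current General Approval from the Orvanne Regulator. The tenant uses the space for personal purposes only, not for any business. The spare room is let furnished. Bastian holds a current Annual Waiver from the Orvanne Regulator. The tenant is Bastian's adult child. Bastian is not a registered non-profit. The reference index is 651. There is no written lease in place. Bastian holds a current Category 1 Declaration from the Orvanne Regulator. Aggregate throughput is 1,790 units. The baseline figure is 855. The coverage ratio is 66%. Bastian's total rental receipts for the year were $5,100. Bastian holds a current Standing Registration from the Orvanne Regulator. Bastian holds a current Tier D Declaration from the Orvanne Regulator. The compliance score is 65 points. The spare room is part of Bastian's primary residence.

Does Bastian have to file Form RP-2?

No — exception (b) applies; Bastian is not required to file Form RP-2.

Exception (a) is satisfied on its face — a current Category 1 Declaration is held; the spare room is part of the primary residence; a current Tier D Declaration is held. However, paragraphs (f)–(g) must be considered: (f) is triggered — assessed value is $223,000, below the $225,000 limit. (g) is inapplicable (the space is used for personal purposes only), so (f) stands. So (a) is unavailable.
Exception (b) is satisfied on its face — a current Tier 5 Registration is held; a current General Approval is held; the tenant is an immediate family member. As to paragraphs (h)–(n): (h) operates (a current Standing Registration is held), but yields to (i): (i) operates — the coverage ratio is 66%, meeting the 66% threshold. (j) applies (the registered capacity is 4,790 units, meeting the 4,770 units threshold), but is itself disapplied by (k): (k) operates — the qualifying period is 170 days, less than the 230 days limit. (l) would limit (k) — the property is publicly advertised — but (m) sets (l) aside: (m) operates against (l): aggregate throughput is 1,790 units, meeting the 1,710 units threshold. (n), which would lift (m), is not triggered — the compliance score is 65 points, not less than 62 points. So (b) applies.
Exception (c) requires that the owner is a registered non-profit entity; but Bastian is not a registered non-profit, so (c) is unavailable.
Exception (d) fails — no Small Lessor Declaration is on file.
Exception (e) does not apply: total rental receipts for the year are $5,100, not less than $4,640.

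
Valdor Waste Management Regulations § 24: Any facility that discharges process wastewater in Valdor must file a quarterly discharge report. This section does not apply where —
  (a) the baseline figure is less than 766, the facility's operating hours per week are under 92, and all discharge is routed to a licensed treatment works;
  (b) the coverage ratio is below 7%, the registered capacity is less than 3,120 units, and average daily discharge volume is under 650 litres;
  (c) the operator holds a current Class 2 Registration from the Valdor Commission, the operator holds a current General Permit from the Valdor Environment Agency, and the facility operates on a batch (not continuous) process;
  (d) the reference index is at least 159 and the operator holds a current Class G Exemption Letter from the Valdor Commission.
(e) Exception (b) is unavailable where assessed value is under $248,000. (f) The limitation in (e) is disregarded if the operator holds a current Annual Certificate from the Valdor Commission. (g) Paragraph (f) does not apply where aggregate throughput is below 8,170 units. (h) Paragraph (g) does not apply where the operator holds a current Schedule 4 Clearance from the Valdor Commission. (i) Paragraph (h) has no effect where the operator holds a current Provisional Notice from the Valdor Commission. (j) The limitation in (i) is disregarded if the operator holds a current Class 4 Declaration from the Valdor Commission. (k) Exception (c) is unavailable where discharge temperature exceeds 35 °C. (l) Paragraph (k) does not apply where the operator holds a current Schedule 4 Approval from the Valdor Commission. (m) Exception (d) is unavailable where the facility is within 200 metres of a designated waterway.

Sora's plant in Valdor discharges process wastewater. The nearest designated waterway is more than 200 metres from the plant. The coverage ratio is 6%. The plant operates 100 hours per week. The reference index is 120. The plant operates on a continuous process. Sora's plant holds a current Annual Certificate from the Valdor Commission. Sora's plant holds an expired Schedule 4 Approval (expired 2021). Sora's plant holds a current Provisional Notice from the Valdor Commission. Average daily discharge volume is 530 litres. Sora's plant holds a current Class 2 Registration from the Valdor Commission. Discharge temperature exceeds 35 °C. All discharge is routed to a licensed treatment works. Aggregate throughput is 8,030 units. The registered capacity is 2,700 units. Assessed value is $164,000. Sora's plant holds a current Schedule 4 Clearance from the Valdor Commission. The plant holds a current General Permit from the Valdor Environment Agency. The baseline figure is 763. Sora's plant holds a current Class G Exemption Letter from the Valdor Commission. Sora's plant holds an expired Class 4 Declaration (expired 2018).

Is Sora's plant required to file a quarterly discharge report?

Yes — Sora's plant must file a quarterly discharge report.

Exception (a) does not apply: the facility's operating hours per week are 100, not under 92.
Exception (b): the coverage ratio is 6%, below the 7% limit; the registered capacity is 2,700 units, less than the 3,120 units limit; average daily discharge volume is 530 litres, under the 650 litres limit — every condition holds. Turning to paragraphs (e)–(j): (e) applies — assessed value is $164,000, under the $248,000 limit. (f) would limit (e) — a current Annual Certificate is held — but (g) sets (f) aside: (g) operates against (f): aggregate throughput is 8,030 units, below the 8,170 units limit. (h) would limit (g) — a current Schedule 4 Clearance is held — but (i) sets (h) aside: (i) operates against (h): a current Provisional Notice is held. (j), which would lift (i), is inapplicable — the Class 4 Declaration is not current. (b) is therefore removed.
Exception (c) requires that the facility operates on a batch (not continuous) process; but the facility operates on a continuous process, so (c) is unavailable.
Exception (d) requires that the reference index is at least 159; but the reference index is 120, short of 159, so (d) is unavailable.
None of the exceptions is available; § 24 applies in full.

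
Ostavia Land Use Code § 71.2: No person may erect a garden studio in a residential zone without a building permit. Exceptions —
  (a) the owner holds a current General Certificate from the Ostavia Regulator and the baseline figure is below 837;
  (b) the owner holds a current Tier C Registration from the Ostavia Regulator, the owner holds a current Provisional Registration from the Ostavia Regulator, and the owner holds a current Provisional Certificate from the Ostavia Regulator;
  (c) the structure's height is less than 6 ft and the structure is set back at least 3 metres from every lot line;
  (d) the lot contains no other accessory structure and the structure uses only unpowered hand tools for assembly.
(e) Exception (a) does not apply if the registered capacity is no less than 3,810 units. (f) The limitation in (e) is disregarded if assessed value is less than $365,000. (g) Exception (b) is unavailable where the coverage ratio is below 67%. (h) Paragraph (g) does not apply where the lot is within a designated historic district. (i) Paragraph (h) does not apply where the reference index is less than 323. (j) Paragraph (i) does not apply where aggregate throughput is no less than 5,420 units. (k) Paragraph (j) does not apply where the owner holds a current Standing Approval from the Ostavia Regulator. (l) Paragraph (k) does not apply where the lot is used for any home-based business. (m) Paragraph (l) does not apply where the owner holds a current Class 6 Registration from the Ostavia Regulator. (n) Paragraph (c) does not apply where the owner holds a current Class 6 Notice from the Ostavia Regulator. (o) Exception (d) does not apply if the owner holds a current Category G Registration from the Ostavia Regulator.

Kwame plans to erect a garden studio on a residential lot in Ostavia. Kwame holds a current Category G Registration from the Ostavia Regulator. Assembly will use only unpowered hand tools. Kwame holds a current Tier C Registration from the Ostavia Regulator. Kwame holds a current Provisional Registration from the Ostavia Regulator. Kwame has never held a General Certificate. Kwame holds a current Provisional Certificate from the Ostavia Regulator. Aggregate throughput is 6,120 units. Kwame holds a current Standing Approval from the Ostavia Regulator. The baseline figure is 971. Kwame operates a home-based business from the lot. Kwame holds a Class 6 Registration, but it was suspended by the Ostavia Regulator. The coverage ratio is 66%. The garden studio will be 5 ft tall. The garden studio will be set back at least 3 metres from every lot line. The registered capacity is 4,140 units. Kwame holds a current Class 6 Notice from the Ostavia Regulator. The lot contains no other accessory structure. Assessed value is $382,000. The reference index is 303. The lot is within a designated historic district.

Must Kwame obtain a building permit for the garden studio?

No — exception (b) applies; Kwame does not need a building permit.

Exception (a) fails — there is no General Certificate in force.
Exception (b)'s conditions are all satisfied: a current Tier C Registration is held; a current Provisional Registration is held; a current Provisional Certificate is held. Considering the limiting provisions: (g) would limit (b) — the coverage ratio is 66%, below the 67% limit — but (h) sets (g) aside: (h) operates against (g): the lot is in a historic district. (i) would limit (h) — the reference index is 303, less than the 323 limit — but (j) sets (i) aside: (j) operates — aggregate throughput is 6,120 units, meeting the 5,420 units threshold. (k) is engaged (a current Standing Approval is held), but yields to (l): (l) operates — a home-based business operates on the lot. (m) is inapplicable (no current Class 6 Registration is held), so (l) stands. So (b) applies.
Exception (c): the structure's height is 5 ft, less than the 6 ft limit; the setback is at least 3 m on every side — every condition holds. Turning to paragraph (n): (n) operates against (c): a current Class 6 Notice is held. Exception (c) does not apply.
Exception (d)'s conditions are all satisfied: the lot has no other accessory structure; assembly uses only hand tools. But: (o) applies — a current Category G Registration is held. So (d) is unavailable.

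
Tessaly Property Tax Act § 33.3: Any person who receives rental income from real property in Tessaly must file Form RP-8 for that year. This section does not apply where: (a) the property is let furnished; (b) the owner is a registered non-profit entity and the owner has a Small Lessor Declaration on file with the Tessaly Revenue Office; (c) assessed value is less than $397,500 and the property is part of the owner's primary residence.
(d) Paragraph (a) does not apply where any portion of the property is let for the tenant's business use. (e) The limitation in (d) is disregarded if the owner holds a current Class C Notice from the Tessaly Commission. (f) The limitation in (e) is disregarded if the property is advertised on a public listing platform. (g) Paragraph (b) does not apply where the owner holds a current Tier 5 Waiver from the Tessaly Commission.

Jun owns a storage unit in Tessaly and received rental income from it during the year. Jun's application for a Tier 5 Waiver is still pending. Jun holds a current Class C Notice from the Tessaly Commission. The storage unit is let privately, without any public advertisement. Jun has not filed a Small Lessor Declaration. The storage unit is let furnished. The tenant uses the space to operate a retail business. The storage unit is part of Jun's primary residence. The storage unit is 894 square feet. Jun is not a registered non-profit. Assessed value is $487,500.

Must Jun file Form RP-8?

No — exception (a) applies; Jun is not required to file Form RP-8.

All of (a)'s requirements are met (the property is let furnished). Under paragraphs (d)–(f): (d) would limit (a) — the space is let for business use — but (e) sets (d) aside: (e) operates against (d): a current Class C Notice is held. (f) does not operate here (the property is let privately without advertisement), so (e) stands. Exception (a) stands.
Exception (b) fails — Jun is not a registered non-profit.
Exception (c) requires that assessed value is less than $397,500; but assessed value is $487,500, not less than $397,500, so (c) is unavailable.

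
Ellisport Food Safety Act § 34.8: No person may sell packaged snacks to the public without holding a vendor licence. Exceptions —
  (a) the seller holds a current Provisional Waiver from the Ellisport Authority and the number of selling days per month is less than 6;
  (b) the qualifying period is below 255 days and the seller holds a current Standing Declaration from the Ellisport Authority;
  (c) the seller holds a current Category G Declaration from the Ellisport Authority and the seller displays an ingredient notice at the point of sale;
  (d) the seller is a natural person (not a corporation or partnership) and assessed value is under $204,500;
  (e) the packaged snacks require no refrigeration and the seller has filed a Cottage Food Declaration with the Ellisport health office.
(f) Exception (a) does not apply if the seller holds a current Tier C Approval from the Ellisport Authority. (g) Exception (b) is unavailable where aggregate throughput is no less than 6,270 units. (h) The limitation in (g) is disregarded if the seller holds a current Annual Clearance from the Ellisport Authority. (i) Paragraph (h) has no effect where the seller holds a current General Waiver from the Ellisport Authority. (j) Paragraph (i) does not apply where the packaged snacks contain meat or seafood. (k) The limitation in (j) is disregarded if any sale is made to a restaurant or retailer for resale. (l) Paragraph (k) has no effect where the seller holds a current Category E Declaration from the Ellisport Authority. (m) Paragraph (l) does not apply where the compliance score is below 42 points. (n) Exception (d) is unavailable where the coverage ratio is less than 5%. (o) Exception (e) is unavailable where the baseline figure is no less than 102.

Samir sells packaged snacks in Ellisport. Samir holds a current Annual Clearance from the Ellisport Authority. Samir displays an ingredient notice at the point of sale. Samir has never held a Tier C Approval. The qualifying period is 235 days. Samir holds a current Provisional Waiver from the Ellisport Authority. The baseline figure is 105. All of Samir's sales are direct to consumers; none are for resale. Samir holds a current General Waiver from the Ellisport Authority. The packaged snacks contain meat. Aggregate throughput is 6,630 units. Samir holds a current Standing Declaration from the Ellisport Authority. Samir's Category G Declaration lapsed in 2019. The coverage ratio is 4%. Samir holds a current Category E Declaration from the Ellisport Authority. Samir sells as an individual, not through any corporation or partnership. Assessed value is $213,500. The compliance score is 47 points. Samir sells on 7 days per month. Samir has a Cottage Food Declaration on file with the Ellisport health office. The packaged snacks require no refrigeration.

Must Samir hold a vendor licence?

No — exception (b) applies; Samir is not required to hold a vendor licence.

Exception (a) requires that the number of selling days per month is less than 6; but the number of selling days per month is 7, not less than 6, so (a) is unavailable.
All of (b)'s requirements are met (the qualifying period is 235 days, below the 255 days limit; a current Standing Declaration is held). Applying paragraphs (g)–(m): (g) would limit (b) — aggregate throughput is 6,630 units, meeting the 6,270 units threshold — but (h) sets (g) aside: (h) operates against (g): a current Annual Clearance is held. (i) would limit (h) — a current General Waiver is held — but (j) sets (i) aside: (j) operates — the packaged snacks contain meat. (k), which would lift (j), is not triggered — no sales are for resale. So (b) applies.
Exception (c) requires that the seller holds a current Category G Declaration from the Ellisport Authority; but there is no Category G Declaration in force, so (c) is unavailable.
Exception (d) requires that assessed value is under $204,500; but assessed value is $213,500, not under $204,500, so (d) is unavailable.
Exception (e) is satisfied on its face — the packaged snacks are shelf-stable; a Cottage Food Declaration is on file. Turning to paragraph (o): (o) operates — the baseline figure is 105, meeting the 102 threshold. So (e) is unavailable.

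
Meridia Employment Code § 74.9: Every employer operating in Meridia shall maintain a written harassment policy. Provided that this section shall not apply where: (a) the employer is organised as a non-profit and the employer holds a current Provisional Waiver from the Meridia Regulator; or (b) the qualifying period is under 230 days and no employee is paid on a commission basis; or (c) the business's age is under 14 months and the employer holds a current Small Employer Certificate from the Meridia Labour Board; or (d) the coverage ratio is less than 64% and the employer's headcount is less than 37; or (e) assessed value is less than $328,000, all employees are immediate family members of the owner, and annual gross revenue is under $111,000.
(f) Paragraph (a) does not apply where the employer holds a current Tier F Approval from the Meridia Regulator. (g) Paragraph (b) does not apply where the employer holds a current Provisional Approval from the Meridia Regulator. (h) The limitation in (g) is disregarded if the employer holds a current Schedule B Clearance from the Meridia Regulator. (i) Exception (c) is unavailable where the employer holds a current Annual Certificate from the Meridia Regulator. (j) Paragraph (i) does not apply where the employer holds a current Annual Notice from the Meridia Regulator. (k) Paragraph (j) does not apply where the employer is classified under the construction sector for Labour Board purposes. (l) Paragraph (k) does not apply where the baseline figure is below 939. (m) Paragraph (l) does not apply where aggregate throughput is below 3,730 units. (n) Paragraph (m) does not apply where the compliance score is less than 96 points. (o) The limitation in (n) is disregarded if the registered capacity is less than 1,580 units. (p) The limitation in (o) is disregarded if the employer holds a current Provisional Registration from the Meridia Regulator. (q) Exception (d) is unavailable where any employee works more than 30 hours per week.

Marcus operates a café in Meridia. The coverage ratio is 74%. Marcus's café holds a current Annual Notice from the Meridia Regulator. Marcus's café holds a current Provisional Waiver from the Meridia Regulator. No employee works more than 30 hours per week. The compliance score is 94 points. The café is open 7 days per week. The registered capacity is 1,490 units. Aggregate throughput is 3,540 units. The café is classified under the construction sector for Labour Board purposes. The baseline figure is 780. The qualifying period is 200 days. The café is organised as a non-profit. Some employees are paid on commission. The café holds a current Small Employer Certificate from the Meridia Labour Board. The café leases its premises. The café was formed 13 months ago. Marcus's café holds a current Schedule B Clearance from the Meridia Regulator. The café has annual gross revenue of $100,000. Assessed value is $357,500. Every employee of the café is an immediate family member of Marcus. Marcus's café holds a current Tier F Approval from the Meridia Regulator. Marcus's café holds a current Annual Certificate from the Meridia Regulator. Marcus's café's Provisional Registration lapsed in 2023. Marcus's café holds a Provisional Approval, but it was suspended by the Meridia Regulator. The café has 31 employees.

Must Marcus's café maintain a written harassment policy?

Exception (a) is satisfied on its face — the employer is a non-profit; a current Provisional Waiver is held. Turning to paragraph (f): (f) operates against (a): a current Tier F Approval is held. (a) is therefore removed.
Exception (b) does not apply: some employees are paid on commission.
All of (c)'s requirements are met (the business's age is 13 months, under the 14 months limit; a current Small Employer Certificate is held). However, paragraphs (i)–(p) must be considered: (i) applies — a current Annual Certificate is held. (j) would limit (i) — a current Annual Notice is held — but (k) sets (j) aside: (k) operates against (j): the café is classified under the construction sector. (l) would limit (k) — the baseline figure is 780, below the 939 limit — but (m) sets (l) aside: (m) applies — aggregate throughput is 3,540 units, below the 3,730 units limit. (n) would limit (m) — the compliance score is 94 points, less than the 96 points limit — but (o) sets (n) aside: (o) is engaged — the registered capacity is 1,490 units, less than the 1,580 units limit. (p) does not operate here (no current Provisional Registration is held), so (o) stands. (c) is therefore removed.
Exception (d) does not apply: the coverage ratio is 74%, not less than 64%.
Exception (e) fails — assessed value is $357,500, not less than $328,000.
No exception applies. The general rule governs.

Yes — Marcus's café must maintain a written harassment policy.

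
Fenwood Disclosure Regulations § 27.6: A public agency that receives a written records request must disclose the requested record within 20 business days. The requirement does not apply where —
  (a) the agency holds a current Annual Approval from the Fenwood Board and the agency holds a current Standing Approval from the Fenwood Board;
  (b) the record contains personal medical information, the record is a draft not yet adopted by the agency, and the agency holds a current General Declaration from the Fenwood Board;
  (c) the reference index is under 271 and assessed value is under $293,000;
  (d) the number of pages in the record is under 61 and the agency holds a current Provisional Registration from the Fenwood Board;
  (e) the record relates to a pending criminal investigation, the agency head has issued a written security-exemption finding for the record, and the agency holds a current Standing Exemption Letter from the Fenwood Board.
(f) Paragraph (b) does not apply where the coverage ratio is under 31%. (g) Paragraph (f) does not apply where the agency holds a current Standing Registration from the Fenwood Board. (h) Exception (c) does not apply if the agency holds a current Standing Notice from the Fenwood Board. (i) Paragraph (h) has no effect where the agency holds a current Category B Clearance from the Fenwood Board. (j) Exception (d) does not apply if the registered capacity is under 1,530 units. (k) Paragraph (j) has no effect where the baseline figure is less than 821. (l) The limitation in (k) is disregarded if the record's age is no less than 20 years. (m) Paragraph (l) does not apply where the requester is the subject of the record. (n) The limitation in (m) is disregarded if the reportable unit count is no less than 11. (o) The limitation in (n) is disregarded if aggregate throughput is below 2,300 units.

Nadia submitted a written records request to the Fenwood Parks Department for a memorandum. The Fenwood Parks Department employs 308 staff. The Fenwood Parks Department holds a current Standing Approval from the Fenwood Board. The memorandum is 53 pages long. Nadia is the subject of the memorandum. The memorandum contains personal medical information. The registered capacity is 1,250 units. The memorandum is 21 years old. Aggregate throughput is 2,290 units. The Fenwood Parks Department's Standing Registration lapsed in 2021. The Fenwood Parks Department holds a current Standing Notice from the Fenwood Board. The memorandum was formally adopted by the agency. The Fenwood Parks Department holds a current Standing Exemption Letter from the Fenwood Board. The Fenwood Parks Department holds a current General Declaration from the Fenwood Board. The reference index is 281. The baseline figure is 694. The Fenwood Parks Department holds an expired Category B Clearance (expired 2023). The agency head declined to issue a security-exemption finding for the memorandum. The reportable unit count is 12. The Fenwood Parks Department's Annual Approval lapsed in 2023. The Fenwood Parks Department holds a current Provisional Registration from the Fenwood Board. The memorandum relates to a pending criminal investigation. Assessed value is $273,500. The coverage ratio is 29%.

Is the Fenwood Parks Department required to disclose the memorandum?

Exception (a) does not apply: no current Annual Approval is held.
Exception (b) requires that the record is a draft not yet adopted by the agency; but the memorandum has been formally adopted, so (b) is unavailable.
Exception (c) requires that the reference index is under 271; but the reference index is 281, not under 271, so (c) is unavailable.
Exception (d) is satisfied on its face — the number of pages in the record is 53, under the 61 limit; a current Provisional Registration is held. Applying paragraphs (j)–(o): (j) is engaged (the registered capacity is 1,250 units, under the 1,530 units limit), but is itself disapplied by (k): (k) applies — the baseline figure is 694, less than the 821 limit. (l) would limit (k) — the record's age is 21 years, meeting the 20 years threshold — but (m) sets (l) aside: (m) operates against (l): Nadia is the subject of the memorandum. (n) applies (the reportable unit count is 12, meeting the 11 threshold), but is itself disapplied by (o): (o) applies — aggregate throughput is 2,290 units, below the 2,300 units limit. (d) remains available.
Exception (e) fails — the agency head declined to issue a security-exemption finding.

No — exception (d) applies; the Fenwood Parks Department is not required to disclose the memorandum.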